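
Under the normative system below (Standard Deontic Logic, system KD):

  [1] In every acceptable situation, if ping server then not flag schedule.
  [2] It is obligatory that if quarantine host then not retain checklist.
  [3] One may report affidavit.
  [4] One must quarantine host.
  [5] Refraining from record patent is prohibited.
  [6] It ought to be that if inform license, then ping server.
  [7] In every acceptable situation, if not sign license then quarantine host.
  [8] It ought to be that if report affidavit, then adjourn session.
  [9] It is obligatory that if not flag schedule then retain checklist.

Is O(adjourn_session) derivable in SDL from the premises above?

No

Premise 8 is O(report_affidavit → adjourn_session), but O(report_affidavit) is not derivable from the premises (the permission P(report_affidavit) asserts only ¬O(¬report_affidavit), not O(report_affidavit)), so it does not yield O(adjourn_session).
No other premise forces O(adjourn_session). An ideal world satisfying every premise can still have adjourn_session false, so O(adjourn_session) is not derivable.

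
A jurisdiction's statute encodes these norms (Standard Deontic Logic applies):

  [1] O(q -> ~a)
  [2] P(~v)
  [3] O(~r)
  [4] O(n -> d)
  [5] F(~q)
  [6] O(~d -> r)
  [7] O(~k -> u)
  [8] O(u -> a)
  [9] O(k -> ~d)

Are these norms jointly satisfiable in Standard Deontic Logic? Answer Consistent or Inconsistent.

Inconsistent

From premise 3 we have O(~r).
Premise 6, O(~d -> r), contraposes to O(~r -> d); with O(~r) we get O(d).
The contrapositive of premise 9 (O(k -> ~d)) is O(d -> ~k), and O(d) is already established, so O(~k).
Premise 7 is O(~k -> u); since O(~k), deontic closure gives O(u).
Applying K to premise 8 (O(u -> a)) and O(u) yields O(a).
The contrapositive of premise 1 (O(q -> ~a)) is O(a -> ~q), and O(a) is already established, so O(~q).
However, F(~q) at premise 5 amounts to O(q).
We now have both O(~q) and O(q) — q is simultaneously obligatory and forbidden, violating the D-axiom.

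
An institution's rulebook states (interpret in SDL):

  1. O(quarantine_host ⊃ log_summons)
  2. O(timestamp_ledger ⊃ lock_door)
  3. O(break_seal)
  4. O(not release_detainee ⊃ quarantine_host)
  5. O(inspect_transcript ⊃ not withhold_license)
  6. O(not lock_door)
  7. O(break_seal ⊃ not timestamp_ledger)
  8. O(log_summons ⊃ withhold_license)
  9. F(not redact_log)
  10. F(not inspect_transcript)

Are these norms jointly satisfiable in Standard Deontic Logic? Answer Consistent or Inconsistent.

Consistent

Premise 2 is O(timestamp_ledger ⊃ lock_door), but O(timestamp_ledger) is not derivable from the premises, so it does not yield O(lock_door).
So O(lock_door) is not derivable, and the apparent clash with O(not lock_door) does not arise.
A world satisfying every obligation exists (e.g. break_seal=true, inspect_transcript=true, lock_door=false, log_summons=false, quarantine_host=false, redact_log=true, release_detainee=true, timestamp_ledger=false, withhold_license=false); no atom is both obligatory and forbidden, so the set is consistent.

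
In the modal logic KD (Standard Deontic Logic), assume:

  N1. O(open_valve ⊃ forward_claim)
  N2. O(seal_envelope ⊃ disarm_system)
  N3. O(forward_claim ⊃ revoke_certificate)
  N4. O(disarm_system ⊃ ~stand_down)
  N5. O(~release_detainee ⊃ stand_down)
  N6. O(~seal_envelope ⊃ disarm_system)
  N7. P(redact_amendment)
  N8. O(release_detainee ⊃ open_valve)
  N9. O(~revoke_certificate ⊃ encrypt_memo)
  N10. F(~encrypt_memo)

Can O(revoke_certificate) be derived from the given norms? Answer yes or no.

Premises 2 and 6 cover both cases: O(seal_envelope ⊃ disarm_system) and O(~seal_envelope ⊃ disarm_system). Since seal_envelope ∨ ~seal_envelope is a tautology, O(disarm_system) follows.
From O(disarm_system) and premise 4, O(disarm_system ⊃ ~stand_down), we obtain O(~stand_down).
Premise 5 is O(~release_detainee ⊃ stand_down); contrapositively O(~stand_down ⊃ release_detainee). Since O(~stand_down) holds, K gives O(release_detainee).
With premise 8, O(release_detainee ⊃ open_valve), the K-axiom yields O(open_valve).
Applying K to premise 1 (O(open_valve ⊃ forward_claim)) and O(open_valve) yields O(forward_claim).
Premise 3 is O(forward_claim ⊃ revoke_certificate); since O(forward_claim), deontic closure gives O(revoke_certificate).
Premises 7, 9, 10 do not contribute to this derivation.
So O(revoke_certificate) follows.

Yes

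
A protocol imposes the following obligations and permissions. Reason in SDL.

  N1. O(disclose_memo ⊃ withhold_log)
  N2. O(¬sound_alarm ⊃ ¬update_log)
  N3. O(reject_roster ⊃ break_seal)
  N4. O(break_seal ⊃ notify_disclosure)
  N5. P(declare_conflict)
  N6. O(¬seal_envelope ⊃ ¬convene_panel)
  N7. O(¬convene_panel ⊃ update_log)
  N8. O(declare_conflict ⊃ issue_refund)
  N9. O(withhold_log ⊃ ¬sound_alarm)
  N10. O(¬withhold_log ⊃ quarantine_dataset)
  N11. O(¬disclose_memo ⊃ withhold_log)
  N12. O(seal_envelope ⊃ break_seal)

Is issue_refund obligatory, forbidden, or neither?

Premise 8 is O(declare_conflict ⊃ issue_refund), but O(declare_conflict) is not derivable from the premises (the permission P(declare_conflict) asserts only ¬O(¬declare_conflict), not O(declare_conflict)), so it does not yield O(issue_refund).
No premise or chain of K-axiom applications forces O(issue_refund), and none forces O(¬issue_refund). So issue_refund is neither obligatory nor forbidden under these norms.

Neither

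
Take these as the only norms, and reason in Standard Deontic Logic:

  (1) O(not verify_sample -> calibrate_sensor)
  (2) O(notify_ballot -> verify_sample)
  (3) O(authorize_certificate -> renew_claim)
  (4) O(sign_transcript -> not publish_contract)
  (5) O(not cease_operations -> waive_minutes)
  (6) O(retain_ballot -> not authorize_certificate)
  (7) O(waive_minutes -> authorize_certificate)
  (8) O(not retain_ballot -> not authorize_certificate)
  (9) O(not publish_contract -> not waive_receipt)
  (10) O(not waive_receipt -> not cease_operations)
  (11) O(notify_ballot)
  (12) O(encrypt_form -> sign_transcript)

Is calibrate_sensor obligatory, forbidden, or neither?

Neither

Premise 1 is O(not verify_sample -> calibrate_sensor), but O(not verify_sample) is not derivable from the premises, so it does not yield O(calibrate_sensor).
No premise or chain of K-axiom applications forces O(calibrate_sensor), and none forces O(not calibrate_sensor). So calibrate_sensor is neither obligatory nor forbidden under these norms.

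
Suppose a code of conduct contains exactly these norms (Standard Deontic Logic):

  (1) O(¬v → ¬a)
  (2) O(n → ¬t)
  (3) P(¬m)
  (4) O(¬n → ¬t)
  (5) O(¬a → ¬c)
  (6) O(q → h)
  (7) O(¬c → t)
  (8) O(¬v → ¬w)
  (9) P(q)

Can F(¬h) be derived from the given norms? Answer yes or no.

No

Premise 6 is O(q → h), but O(q) is not derivable from the premises (the permission P(q) asserts only ¬O(¬q), not O(q)), so it does not yield O(h).
No other premise forces O(h). An ideal world satisfying every premise can still have ¬h true, so F(¬h) is not derivable.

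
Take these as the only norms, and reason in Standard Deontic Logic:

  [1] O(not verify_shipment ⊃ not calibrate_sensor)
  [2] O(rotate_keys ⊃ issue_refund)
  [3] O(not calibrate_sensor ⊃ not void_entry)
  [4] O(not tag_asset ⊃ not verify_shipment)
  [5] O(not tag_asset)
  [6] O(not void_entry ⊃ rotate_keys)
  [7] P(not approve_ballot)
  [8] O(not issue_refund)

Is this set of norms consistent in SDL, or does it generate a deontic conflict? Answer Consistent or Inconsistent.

Inconsistent

From premise 8 we have O(not issue_refund).
The contrapositive of premise 2 (O(rotate_keys ⊃ issue_refund)) is O(not issue_refund ⊃ not rotate_keys), and O(not issue_refund) is already established, so O(not rotate_keys).
Premise 6, O(not void_entry ⊃ rotate_keys), contraposes to O(not rotate_keys ⊃ void_entry); with O(not rotate_keys) we get O(void_entry).
The contrapositive of premise 3 (O(not calibrate_sensor ⊃ not void_entry)) is O(void_entry ⊃ calibrate_sensor), and O(void_entry) is already established, so O(calibrate_sensor).
Premise 1, O(not verify_shipment ⊃ not calibrate_sensor), contraposes to O(calibrate_sensor ⊃ verify_shipment); with O(calibrate_sensor) we get O(verify_shipment).
The contrapositive of premise 4 (O(not tag_asset ⊃ not verify_shipment)) is O(verify_shipment ⊃ tag_asset), and O(verify_shipment) is already established, so O(tag_asset).
But premise 5 directly asserts O(not tag_asset).
We now have both O(tag_asset) and O(not tag_asset) — tag_asset is simultaneously obligatory and forbidden, violating the D-axiom.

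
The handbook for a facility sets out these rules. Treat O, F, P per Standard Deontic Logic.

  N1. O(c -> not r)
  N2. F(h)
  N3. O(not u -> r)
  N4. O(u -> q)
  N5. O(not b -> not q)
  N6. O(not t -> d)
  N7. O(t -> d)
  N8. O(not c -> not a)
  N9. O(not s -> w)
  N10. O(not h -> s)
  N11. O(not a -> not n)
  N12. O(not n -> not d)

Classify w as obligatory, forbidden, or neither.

Neither

Premise 9 is O(not s -> w), but O(not s) is not derivable from the premises, so it does not yield O(w).
No premise or chain of K-axiom applications forces O(w), and none forces O(not w). So w is neither obligatory nor forbidden under these norms.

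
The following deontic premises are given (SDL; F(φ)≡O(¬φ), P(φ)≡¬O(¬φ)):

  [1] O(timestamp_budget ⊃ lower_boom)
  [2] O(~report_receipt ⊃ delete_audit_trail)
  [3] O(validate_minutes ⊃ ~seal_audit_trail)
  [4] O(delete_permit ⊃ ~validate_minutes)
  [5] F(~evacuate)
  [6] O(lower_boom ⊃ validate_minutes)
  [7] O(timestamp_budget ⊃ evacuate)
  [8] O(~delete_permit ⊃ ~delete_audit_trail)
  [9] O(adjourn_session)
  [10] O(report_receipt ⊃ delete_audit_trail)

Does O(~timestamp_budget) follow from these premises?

Premises 2 and 10 cover both cases: O(~report_receipt ⊃ delete_audit_trail) and O(report_receipt ⊃ delete_audit_trail). Since ~report_receipt ∨ report_receipt is a tautology, O(delete_audit_trail) follows.
Premise 8, O(~delete_permit ⊃ ~delete_audit_trail), contraposes to O(delete_audit_trail ⊃ delete_permit); with O(delete_audit_trail) we get O(delete_permit).
Premise 4 is O(delete_permit ⊃ ~validate_minutes); since O(delete_permit), deontic closure gives O(~validate_minutes).
The contrapositive of premise 6 (O(lower_boom ⊃ validate_minutes)) is O(~validate_minutes ⊃ ~lower_boom), and O(~validate_minutes) is already established, so O(~lower_boom).
The contrapositive of premise 1 (O(timestamp_budget ⊃ lower_boom)) is O(~lower_boom ⊃ ~timestamp_budget), and O(~lower_boom) is already established, so O(~timestamp_budget).
Premises 3, 5, 7, 9 do not contribute to this derivation.
So O(~timestamp_budget) follows.

Yes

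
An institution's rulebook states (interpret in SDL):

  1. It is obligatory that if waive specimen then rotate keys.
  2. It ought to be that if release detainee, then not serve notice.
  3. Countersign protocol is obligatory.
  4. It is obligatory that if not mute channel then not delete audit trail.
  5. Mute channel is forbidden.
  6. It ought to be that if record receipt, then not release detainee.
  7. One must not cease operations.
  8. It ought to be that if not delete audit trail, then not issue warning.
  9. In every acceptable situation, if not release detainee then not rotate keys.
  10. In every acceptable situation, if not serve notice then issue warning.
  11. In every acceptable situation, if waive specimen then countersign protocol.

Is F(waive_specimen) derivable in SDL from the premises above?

Premise 5 is F(mute_channel), i.e. O(¬mute_channel).
Premise 4 is O(¬mute_channel → ¬delete_audit_trail); since O(¬mute_channel), deontic closure gives O(¬delete_audit_trail).
From O(¬delete_audit_trail) and premise 8, O(¬delete_audit_trail → ¬issue_warning), we obtain O(¬issue_warning).
Premise 10 is O(¬serve_notice → issue_warning); contrapositively O(¬issue_warning → serve_notice). Since O(¬issue_warning) holds, K gives O(serve_notice).
The contrapositive of premise 2 (O(release_detainee → ¬serve_notice)) is O(serve_notice → ¬release_detainee), and O(serve_notice) is already established, so O(¬release_detainee).
With premise 9, O(¬release_detainee → ¬rotate_keys), the K-axiom yields O(¬rotate_keys).
The contrapositive of premise 1 (O(waive_specimen → rotate_keys)) is O(¬rotate_keys → ¬waive_specimen), and O(¬rotate_keys) is already established, so O(¬waive_specimen).
Premises 3, 6, 7, 11 do not contribute to this derivation.
So O(¬waive_specimen) holds, i.e. F(waive_specimen). The claim follows.

Yes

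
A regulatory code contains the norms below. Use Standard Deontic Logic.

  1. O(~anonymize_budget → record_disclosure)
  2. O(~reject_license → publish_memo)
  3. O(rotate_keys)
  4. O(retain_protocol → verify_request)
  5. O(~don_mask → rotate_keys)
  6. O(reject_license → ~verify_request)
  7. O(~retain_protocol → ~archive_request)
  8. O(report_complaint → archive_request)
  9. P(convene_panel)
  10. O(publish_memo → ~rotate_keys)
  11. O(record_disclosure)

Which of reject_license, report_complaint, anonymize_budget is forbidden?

report_complaint

From premise 3 we have O(rotate_keys).
The contrapositive of premise 10 (O(publish_memo → ~rotate_keys)) is O(rotate_keys → ~publish_memo), and O(rotate_keys) is already established, so O(~publish_memo).
Premise 2, O(~reject_license → publish_memo), contraposes to O(~publish_memo → reject_license); with O(~publish_memo) we get O(reject_license).
Premise 6 is O(reject_license → ~verify_request); since O(reject_license), deontic closure gives O(~verify_request).
Premise 4, O(retain_protocol → verify_request), contraposes to O(~verify_request → ~retain_protocol); with O(~verify_request) we get O(~retain_protocol).
Premise 7 is O(~retain_protocol → ~archive_request); since O(~retain_protocol), deontic closure gives O(~archive_request).
Premise 8 is O(report_complaint → archive_request); contrapositively O(~archive_request → ~report_complaint). Since O(~archive_request) holds, K gives O(~report_complaint).
So O(~report_complaint) holds, i.e. report_complaint is forbidden. None of the other listed options is forbidden under the premises.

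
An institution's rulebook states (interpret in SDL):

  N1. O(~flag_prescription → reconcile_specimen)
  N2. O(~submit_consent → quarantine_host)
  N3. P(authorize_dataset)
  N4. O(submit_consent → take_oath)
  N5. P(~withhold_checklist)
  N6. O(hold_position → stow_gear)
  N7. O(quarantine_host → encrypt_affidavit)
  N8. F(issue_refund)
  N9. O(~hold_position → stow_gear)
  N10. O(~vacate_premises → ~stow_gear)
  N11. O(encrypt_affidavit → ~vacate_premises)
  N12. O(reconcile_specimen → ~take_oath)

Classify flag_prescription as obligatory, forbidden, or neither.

Obligatory

Premises 9 and 6 are O(~hold_position → stow_gear) and O(hold_position → stow_gear); every ideal world satisfies ~hold_position or hold_position, so in either case stow_gear holds — hence O(stow_gear).
The contrapositive of premise 10 (O(~vacate_premises → ~stow_gear)) is O(stow_gear → vacate_premises), and O(stow_gear) is already established, so O(vacate_premises).
The contrapositive of premise 11 (O(encrypt_affidavit → ~vacate_premises)) is O(vacate_premises → ~encrypt_affidavit), and O(vacate_premises) is already established, so O(~encrypt_affidavit).
Premise 7 is O(quarantine_host → encrypt_affidavit); contrapositively O(~encrypt_affidavit → ~quarantine_host). Since O(~encrypt_affidavit) holds, K gives O(~quarantine_host).
Premise 2 is O(~submit_consent → quarantine_host); contrapositively O(~quarantine_host → submit_consent). Since O(~quarantine_host) holds, K gives O(submit_consent).
From O(submit_consent) and premise 4, O(submit_consent → take_oath), we obtain O(take_oath).
The contrapositive of premise 12 (O(reconcile_specimen → ~take_oath)) is O(take_oath → ~reconcile_specimen), and O(take_oath) is already established, so O(~reconcile_specimen).
Premise 1, O(~flag_prescription → reconcile_specimen), contraposes to O(~reconcile_specimen → flag_prescription); with O(~reconcile_specimen) we get O(flag_prescription).
Premises 3, 5, 8 do not contribute to this derivation.
Hence flag_prescription is obligatory.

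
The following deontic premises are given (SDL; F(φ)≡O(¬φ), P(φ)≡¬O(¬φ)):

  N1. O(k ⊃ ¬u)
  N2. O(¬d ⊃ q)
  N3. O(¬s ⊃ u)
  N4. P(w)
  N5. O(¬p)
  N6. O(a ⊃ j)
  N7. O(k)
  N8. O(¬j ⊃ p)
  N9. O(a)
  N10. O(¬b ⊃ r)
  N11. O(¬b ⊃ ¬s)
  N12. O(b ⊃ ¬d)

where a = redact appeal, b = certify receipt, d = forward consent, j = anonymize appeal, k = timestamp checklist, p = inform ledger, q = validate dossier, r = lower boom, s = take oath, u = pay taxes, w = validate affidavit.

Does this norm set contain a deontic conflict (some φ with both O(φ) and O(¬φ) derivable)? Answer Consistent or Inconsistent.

Consistent

Premise 8 is O(¬j ⊃ p), but O(¬j) is not derivable from the premises, so it does not yield O(p).
So O(p) is not derivable, and the apparent clash with O(¬p) does not arise.
A world satisfying every obligation exists (e.g. a=true, b=true, d=false, j=true, k=true, p=false, q=true, r=false, s=true, u=false, w=false); no atom is both obligatory and forbidden, so the set is consistent.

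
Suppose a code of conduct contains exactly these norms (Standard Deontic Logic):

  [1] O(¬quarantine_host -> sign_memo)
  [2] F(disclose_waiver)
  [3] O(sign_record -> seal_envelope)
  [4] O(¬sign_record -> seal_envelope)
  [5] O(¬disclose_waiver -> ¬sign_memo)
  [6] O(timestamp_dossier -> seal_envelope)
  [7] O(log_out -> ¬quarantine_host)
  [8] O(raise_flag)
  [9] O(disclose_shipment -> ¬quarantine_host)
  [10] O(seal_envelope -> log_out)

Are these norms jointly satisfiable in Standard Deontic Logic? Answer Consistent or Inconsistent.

Premises 4 and 3 cover both cases: O(¬sign_record -> seal_envelope) and O(sign_record -> seal_envelope). Since ¬sign_record ∨ sign_record is a tautology, O(seal_envelope) follows.
Premise 10 is O(seal_envelope -> log_out); since O(seal_envelope), deontic closure gives O(log_out).
Applying K to premise 7 (O(log_out -> ¬quarantine_host)) and O(log_out) yields O(¬quarantine_host).
Premise 1 is O(¬quarantine_host -> sign_memo); since O(¬quarantine_host), deontic closure gives O(sign_memo).
The contrapositive of premise 5 (O(¬disclose_waiver -> ¬sign_memo)) is O(sign_memo -> disclose_waiver), and O(sign_memo) is already established, so O(disclose_waiver).
Yet premise 2 is F(disclose_waiver), i.e. O(¬disclose_waiver).
We now have both O(disclose_waiver) and O(¬disclose_waiver) — disclose_waiver is simultaneously obligatory and forbidden, violating the D-axiom.

Inconsistent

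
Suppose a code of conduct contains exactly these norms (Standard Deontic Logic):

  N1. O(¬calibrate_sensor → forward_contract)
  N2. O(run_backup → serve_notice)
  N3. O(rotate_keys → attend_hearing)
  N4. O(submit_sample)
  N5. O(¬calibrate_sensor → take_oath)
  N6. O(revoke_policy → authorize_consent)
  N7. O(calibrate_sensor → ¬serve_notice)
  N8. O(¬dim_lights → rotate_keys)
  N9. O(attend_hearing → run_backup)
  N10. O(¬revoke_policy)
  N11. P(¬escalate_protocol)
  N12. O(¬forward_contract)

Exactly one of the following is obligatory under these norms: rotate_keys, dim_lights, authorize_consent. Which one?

dim_lights

Premise 12 gives O(¬forward_contract).
Premise 1, O(¬calibrate_sensor → forward_contract), contraposes to O(¬forward_contract → calibrate_sensor); with O(¬forward_contract) we get O(calibrate_sensor).
With premise 7, O(calibrate_sensor → ¬serve_notice), the K-axiom yields O(¬serve_notice).
The contrapositive of premise 2 (O(run_backup → serve_notice)) is O(¬serve_notice → ¬run_backup), and O(¬serve_notice) is already established, so O(¬run_backup).
The contrapositive of premise 9 (O(attend_hearing → run_backup)) is O(¬run_backup → ¬attend_hearing), and O(¬run_backup) is already established, so O(¬attend_hearing).
The contrapositive of premise 3 (O(rotate_keys → attend_hearing)) is O(¬attend_hearing → ¬rotate_keys), and O(¬attend_hearing) is already established, so O(¬rotate_keys).
Premise 8 is O(¬dim_lights → rotate_keys); contrapositively O(¬rotate_keys → dim_lights). Since O(¬rotate_keys) holds, K gives O(dim_lights).
So O(dim_lights) holds — dim_lights is obligatory. None of the other listed options is made obligatory by any chain of premises.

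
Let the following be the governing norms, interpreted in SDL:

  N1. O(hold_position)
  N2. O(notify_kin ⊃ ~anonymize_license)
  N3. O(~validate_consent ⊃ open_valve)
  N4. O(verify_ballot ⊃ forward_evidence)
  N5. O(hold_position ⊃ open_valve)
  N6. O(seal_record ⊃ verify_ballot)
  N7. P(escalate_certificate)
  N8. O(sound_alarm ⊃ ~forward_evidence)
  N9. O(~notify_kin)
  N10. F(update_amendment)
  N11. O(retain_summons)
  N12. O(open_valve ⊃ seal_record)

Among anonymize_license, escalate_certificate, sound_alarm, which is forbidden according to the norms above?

sound_alarm

Premise 1 gives O(hold_position).
Applying K to premise 5 (O(hold_position ⊃ open_valve)) and O(hold_position) yields O(open_valve).
From O(open_valve) and premise 12, O(open_valve ⊃ seal_record), we obtain O(seal_record).
With premise 6, O(seal_record ⊃ verify_ballot), the K-axiom yields O(verify_ballot).
From O(verify_ballot) and premise 4, O(verify_ballot ⊃ forward_evidence), we obtain O(forward_evidence).
Premise 8 is O(sound_alarm ⊃ ~forward_evidence); contrapositively O(forward_evidence ⊃ ~sound_alarm). Since O(forward_evidence) holds, K gives O(~sound_alarm).
So O(~sound_alarm) holds, i.e. sound_alarm is forbidden. None of the other listed options is forbidden under the premises.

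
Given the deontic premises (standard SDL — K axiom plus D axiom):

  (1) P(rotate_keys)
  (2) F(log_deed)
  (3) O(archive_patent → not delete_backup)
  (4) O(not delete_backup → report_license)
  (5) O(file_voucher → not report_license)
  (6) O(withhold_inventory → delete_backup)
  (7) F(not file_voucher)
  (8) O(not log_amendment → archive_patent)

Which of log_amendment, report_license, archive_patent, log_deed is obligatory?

log_amendment

Premise 7, F(not file_voucher), is equivalent to O(file_voucher).
With premise 5, O(file_voucher → not report_license), the K-axiom yields O(not report_license).
The contrapositive of premise 4 (O(not delete_backup → report_license)) is O(not report_license → delete_backup), and O(not report_license) is already established, so O(delete_backup).
Premise 3, O(archive_patent → not delete_backup), contraposes to O(delete_backup → not archive_patent); with O(delete_backup) we get O(not archive_patent).
The contrapositive of premise 8 (O(not log_amendment → archive_patent)) is O(not archive_patent → log_amendment), and O(not archive_patent) is already established, so O(log_amendment).
So O(log_amendment) holds — log_amendment is obligatory. None of the other listed options is made obligatory by any chain of premises.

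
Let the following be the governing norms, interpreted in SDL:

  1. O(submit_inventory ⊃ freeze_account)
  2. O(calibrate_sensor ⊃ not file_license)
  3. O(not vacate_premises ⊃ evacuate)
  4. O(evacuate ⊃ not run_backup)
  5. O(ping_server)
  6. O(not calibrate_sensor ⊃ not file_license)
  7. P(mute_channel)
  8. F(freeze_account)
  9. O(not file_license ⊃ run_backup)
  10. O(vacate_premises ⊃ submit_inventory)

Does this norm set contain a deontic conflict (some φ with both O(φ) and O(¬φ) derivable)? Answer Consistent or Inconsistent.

Inconsistent

By case analysis on calibrate_sensor: premise 2 gives O(calibrate_sensor ⊃ not file_license) and premise 6 gives O(not calibrate_sensor ⊃ not file_license), so O(not file_license) either way.
From O(not file_license) and premise 9, O(not file_license ⊃ run_backup), we obtain O(run_backup).
The contrapositive of premise 4 (O(evacuate ⊃ not run_backup)) is O(run_backup ⊃ not evacuate), and O(run_backup) is already established, so O(not evacuate).
Premise 3 is O(not vacate_premises ⊃ evacuate); contrapositively O(not evacuate ⊃ vacate_premises). Since O(not evacuate) holds, K gives O(vacate_premises).
From O(vacate_premises) and premise 10, O(vacate_premises ⊃ submit_inventory), we obtain O(submit_inventory).
Applying K to premise 1 (O(submit_inventory ⊃ freeze_account)) and O(submit_inventory) yields O(freeze_account).
However, F(freeze_account) at premise 8 amounts to O(not freeze_account).
We now have both O(freeze_account) and O(not freeze_account) — freeze_account is simultaneously obligatory and forbidden, violating the D-axiom.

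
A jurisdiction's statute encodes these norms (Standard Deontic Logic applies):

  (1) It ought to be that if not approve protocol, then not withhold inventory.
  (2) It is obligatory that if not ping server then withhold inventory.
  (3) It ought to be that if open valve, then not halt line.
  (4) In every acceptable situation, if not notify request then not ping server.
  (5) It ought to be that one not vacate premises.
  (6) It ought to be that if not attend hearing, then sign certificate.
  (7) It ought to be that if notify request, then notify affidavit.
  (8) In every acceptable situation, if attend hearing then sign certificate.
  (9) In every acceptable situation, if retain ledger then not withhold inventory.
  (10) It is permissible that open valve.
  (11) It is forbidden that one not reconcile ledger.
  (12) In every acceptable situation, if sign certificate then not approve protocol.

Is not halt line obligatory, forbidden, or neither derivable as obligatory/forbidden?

Neither

Premise 3 is O(open_valve → ¬halt_line), but O(open_valve) is not derivable from the premises (the permission P(open_valve) asserts only ¬O(¬open_valve), not O(open_valve)), so it does not yield O(¬halt_line).
No premise or chain of K-axiom applications forces O(¬halt_line), and none forces O(halt_line). So ¬halt_line is neither obligatory nor forbidden under these norms.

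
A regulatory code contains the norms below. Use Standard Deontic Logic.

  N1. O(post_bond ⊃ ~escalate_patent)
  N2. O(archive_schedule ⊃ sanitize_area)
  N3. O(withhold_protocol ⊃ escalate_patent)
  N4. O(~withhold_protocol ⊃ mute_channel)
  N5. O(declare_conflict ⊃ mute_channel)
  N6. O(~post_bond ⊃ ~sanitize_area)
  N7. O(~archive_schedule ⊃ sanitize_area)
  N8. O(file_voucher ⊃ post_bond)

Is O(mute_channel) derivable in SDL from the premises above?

Premises 2 and 7 are O(archive_schedule ⊃ sanitize_area) and O(~archive_schedule ⊃ sanitize_area); every ideal world satisfies archive_schedule or ~archive_schedule, so in either case sanitize_area holds — hence O(sanitize_area).
Premise 6 is O(~post_bond ⊃ ~sanitize_area); contrapositively O(sanitize_area ⊃ post_bond). Since O(sanitize_area) holds, K gives O(post_bond).
With premise 1, O(post_bond ⊃ ~escalate_patent), the K-axiom yields O(~escalate_patent).
Premise 3, O(withhold_protocol ⊃ escalate_patent), contraposes to O(~escalate_patent ⊃ ~withhold_protocol); with O(~escalate_patent) we get O(~withhold_protocol).
Premise 4 is O(~withhold_protocol ⊃ mute_channel); since O(~withhold_protocol), deontic closure gives O(mute_channel).
Premises 5, 8 do not contribute to this derivation.
So O(mute_channel) follows.

Yes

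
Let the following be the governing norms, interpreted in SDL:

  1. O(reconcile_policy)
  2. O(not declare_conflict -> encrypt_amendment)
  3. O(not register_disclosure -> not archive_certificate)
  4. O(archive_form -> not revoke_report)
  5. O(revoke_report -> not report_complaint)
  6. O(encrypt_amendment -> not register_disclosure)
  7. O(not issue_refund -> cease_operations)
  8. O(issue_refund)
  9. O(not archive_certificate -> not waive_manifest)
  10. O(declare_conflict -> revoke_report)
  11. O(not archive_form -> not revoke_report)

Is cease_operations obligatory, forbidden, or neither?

Neither

Premise 7 is O(not issue_refund -> cease_operations), but O(not issue_refund) is not derivable from the premises, so it does not yield O(cease_operations).
No premise or chain of K-axiom applications forces O(cease_operations), and none forces O(not cease_operations). So cease_operations is neither obligatory nor forbidden under these norms.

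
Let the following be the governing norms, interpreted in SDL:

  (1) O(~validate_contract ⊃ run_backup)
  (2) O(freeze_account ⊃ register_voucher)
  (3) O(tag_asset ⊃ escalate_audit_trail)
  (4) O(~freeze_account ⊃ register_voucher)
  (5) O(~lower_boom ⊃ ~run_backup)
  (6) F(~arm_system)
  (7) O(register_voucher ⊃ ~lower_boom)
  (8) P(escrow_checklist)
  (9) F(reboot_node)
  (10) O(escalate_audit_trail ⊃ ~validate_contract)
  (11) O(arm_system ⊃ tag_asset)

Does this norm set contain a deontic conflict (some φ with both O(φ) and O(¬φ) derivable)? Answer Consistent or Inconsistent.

Inconsistent

Premises 2 and 4 cover both cases: O(freeze_account ⊃ register_voucher) and O(~freeze_account ⊃ register_voucher). Since freeze_account ∨ ~freeze_account is a tautology, O(register_voucher) follows.
With premise 7, O(register_voucher ⊃ ~lower_boom), the K-axiom yields O(~lower_boom).
With premise 5, O(~lower_boom ⊃ ~run_backup), the K-axiom yields O(~run_backup).
Premise 1, O(~validate_contract ⊃ run_backup), contraposes to O(~run_backup ⊃ validate_contract); with O(~run_backup) we get O(validate_contract).
Premise 10, O(escalate_audit_trail ⊃ ~validate_contract), contraposes to O(validate_contract ⊃ ~escalate_audit_trail); with O(validate_contract) we get O(~escalate_audit_trail).
The contrapositive of premise 3 (O(tag_asset ⊃ escalate_audit_trail)) is O(~escalate_audit_trail ⊃ ~tag_asset), and O(~escalate_audit_trail) is already established, so O(~tag_asset).
Premise 11 is O(arm_system ⊃ tag_asset); contrapositively O(~tag_asset ⊃ ~arm_system). Since O(~tag_asset) holds, K gives O(~arm_system).
But premise 6, F(~arm_system), means O(arm_system).
We now have both O(~arm_system) and O(arm_system) — arm_system is simultaneously obligatory and forbidden, violating the D-axiom.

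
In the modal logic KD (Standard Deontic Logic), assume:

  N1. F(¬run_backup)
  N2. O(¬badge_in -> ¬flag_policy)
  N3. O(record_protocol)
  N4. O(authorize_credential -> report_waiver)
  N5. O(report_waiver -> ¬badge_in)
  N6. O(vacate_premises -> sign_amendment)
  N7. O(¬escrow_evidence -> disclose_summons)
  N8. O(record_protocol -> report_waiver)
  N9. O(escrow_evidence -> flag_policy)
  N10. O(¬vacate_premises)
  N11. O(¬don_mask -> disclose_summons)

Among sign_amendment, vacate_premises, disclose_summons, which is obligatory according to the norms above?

From premise 3 we have O(record_protocol).
From O(record_protocol) and premise 8, O(record_protocol -> report_waiver), we obtain O(report_waiver).
From O(report_waiver) and premise 5, O(report_waiver -> ¬badge_in), we obtain O(¬badge_in).
With premise 2, O(¬badge_in -> ¬flag_policy), the K-axiom yields O(¬flag_policy).
Premise 9 is O(escrow_evidence -> flag_policy); contrapositively O(¬flag_policy -> ¬escrow_evidence). Since O(¬flag_policy) holds, K gives O(¬escrow_evidence).
With premise 7, O(¬escrow_evidence -> disclose_summons), the K-axiom yields O(disclose_summons).
So O(disclose_summons) holds — disclose_summons is obligatory. None of the other listed options is made obligatory by any chain of premises.

disclose_summons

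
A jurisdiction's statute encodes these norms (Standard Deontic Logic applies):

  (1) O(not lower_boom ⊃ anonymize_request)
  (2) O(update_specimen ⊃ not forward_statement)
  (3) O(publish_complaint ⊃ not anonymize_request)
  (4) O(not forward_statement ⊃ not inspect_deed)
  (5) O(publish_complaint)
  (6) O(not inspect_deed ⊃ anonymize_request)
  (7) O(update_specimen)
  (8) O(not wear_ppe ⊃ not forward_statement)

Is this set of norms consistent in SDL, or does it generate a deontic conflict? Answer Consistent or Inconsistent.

Premise 7 gives O(update_specimen).
With premise 2, O(update_specimen ⊃ not forward_statement), the K-axiom yields O(not forward_statement).
Premise 4 is O(not forward_statement ⊃ not inspect_deed); since O(not forward_statement), deontic closure gives O(not inspect_deed).
With premise 6, O(not inspect_deed ⊃ anonymize_request), the K-axiom yields O(anonymize_request).
The contrapositive of premise 3 (O(publish_complaint ⊃ not anonymize_request)) is O(anonymize_request ⊃ not publish_complaint), and O(anonymize_request) is already established, so O(not publish_complaint).
But premise 5 directly asserts O(publish_complaint).
We now have both O(not publish_complaint) and O(publish_complaint) — publish_complaint is simultaneously obligatory and forbidden, violating the D-axiom.

Inconsistent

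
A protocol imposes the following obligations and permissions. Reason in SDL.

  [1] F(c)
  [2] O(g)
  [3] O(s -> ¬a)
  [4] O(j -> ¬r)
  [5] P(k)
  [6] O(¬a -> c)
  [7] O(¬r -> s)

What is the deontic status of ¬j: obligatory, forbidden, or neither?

Obligatory

F(c) at premise 1 means O(¬c).
Premise 6, O(¬a -> c), contraposes to O(¬c -> a); with O(¬c) we get O(a).
Premise 3, O(s -> ¬a), contraposes to O(a -> ¬s); with O(a) we get O(¬s).
Premise 7 is O(¬r -> s); contrapositively O(¬s -> r). Since O(¬s) holds, K gives O(r).
Premise 4 is O(j -> ¬r); contrapositively O(r -> ¬j). Since O(r) holds, K gives O(¬j).
Premises 2, 5 do not contribute to this derivation.
Hence ¬j is obligatory.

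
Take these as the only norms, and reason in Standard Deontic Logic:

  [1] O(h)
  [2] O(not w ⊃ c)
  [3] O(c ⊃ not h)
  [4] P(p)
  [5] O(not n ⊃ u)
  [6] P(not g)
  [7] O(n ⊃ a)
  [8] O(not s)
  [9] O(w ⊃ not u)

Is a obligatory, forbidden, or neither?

Obligatory

Premise 1 gives O(h).
Premise 3 is O(c ⊃ not h); contrapositively O(h ⊃ not c). Since O(h) holds, K gives O(not c).
Premise 2 is O(not w ⊃ c); contrapositively O(not c ⊃ w). Since O(not c) holds, K gives O(w).
From O(w) and premise 9, O(w ⊃ not u), we obtain O(not u).
The contrapositive of premise 5 (O(not n ⊃ u)) is O(not u ⊃ n), and O(not u) is already established, so O(n).
With premise 7, O(n ⊃ a), the K-axiom yields O(a).
Premises 4, 6, 8 do not contribute to this derivation.
Hence a is obligatory.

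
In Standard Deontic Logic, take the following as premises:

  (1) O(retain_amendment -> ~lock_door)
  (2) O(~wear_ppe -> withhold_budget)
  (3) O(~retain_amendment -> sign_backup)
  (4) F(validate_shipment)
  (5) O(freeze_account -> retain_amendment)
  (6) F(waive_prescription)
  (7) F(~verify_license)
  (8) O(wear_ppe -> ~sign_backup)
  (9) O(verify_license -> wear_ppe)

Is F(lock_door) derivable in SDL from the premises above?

Premise 7 is F(~verify_license), i.e. O(verify_license).
Applying K to premise 9 (O(verify_license -> wear_ppe)) and O(verify_license) yields O(wear_ppe).
From O(wear_ppe) and premise 8, O(wear_ppe -> ~sign_backup), we obtain O(~sign_backup).
Premise 3, O(~retain_amendment -> sign_backup), contraposes to O(~sign_backup -> retain_amendment); with O(~sign_backup) we get O(retain_amendment).
From O(retain_amendment) and premise 1, O(retain_amendment -> ~lock_door), we obtain O(~lock_door).
Premises 2, 4, 5, 6 do not contribute to this derivation.
So O(~lock_door) holds, i.e. F(lock_door). The claim follows.

Yes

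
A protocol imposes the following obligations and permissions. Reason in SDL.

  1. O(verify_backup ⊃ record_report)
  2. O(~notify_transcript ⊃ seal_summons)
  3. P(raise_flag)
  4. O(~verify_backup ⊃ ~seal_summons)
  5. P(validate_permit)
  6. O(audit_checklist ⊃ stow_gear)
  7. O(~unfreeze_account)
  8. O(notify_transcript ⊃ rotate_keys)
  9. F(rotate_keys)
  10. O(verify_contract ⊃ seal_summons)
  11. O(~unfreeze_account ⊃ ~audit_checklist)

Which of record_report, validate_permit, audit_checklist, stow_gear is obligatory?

record_report

Premise 9 is F(rotate_keys), i.e. O(~rotate_keys).
Premise 8, O(notify_transcript ⊃ rotate_keys), contraposes to O(~rotate_keys ⊃ ~notify_transcript); with O(~rotate_keys) we get O(~notify_transcript).
From O(~notify_transcript) and premise 2, O(~notify_transcript ⊃ seal_summons), we obtain O(seal_summons).
The contrapositive of premise 4 (O(~verify_backup ⊃ ~seal_summons)) is O(seal_summons ⊃ verify_backup), and O(seal_summons) is already established, so O(verify_backup).
Applying K to premise 1 (O(verify_backup ⊃ record_report)) and O(verify_backup) yields O(record_report).
So O(record_report) holds — record_report is obligatory. None of the other listed options is made obligatory by any chain of premises.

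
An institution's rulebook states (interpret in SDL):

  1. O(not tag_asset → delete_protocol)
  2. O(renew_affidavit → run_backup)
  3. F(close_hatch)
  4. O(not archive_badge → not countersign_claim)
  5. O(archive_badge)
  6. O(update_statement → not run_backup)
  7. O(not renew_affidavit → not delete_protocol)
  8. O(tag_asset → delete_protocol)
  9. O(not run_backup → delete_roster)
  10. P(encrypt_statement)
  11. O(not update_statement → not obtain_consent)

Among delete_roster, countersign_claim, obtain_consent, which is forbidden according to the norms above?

Premises 8 and 1 cover both cases: O(tag_asset → delete_protocol) and O(not tag_asset → delete_protocol). Since tag_asset ∨ not tag_asset is a tautology, O(delete_protocol) follows.
The contrapositive of premise 7 (O(not renew_affidavit → not delete_protocol)) is O(delete_protocol → renew_affidavit), and O(delete_protocol) is already established, so O(renew_affidavit).
Premise 2 is O(renew_affidavit → run_backup); since O(renew_affidavit), deontic closure gives O(run_backup).
Premise 6, O(update_statement → not run_backup), contraposes to O(run_backup → not update_statement); with O(run_backup) we get O(not update_statement).
Premise 11 is O(not update_statement → not obtain_consent); since O(not update_statement), deontic closure gives O(not obtain_consent).
So O(not obtain_consent) holds, i.e. obtain_consent is forbidden. None of the other listed options is forbidden under the premises.

obtain_consent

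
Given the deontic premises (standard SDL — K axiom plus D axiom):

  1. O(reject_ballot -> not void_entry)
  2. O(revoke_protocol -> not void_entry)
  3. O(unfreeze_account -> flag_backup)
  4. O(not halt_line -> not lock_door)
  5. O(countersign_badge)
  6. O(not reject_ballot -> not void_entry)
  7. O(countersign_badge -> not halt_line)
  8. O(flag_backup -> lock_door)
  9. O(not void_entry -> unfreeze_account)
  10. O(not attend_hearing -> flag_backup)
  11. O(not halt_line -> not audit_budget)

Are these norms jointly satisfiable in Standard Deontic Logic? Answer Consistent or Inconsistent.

Premises 6 and 1 are O(not reject_ballot -> not void_entry) and O(reject_ballot -> not void_entry); every ideal world satisfies not reject_ballot or reject_ballot, so in either case not void_entry holds — hence O(not void_entry).
With premise 9, O(not void_entry -> unfreeze_account), the K-axiom yields O(unfreeze_account).
From O(unfreeze_account) and premise 3, O(unfreeze_account -> flag_backup), we obtain O(flag_backup).
From O(flag_backup) and premise 8, O(flag_backup -> lock_door), we obtain O(lock_door).
Premise 4 is O(not halt_line -> not lock_door); contrapositively O(lock_door -> halt_line). Since O(lock_door) holds, K gives O(halt_line).
Premise 7, O(countersign_badge -> not halt_line), contraposes to O(halt_line -> not countersign_badge); with O(halt_line) we get O(not countersign_badge).
However, premise 5 gives O(countersign_badge).
We now have both O(not countersign_badge) and O(countersign_badge) — countersign_badge is simultaneously obligatory and forbidden, violating the D-axiom.

Inconsistent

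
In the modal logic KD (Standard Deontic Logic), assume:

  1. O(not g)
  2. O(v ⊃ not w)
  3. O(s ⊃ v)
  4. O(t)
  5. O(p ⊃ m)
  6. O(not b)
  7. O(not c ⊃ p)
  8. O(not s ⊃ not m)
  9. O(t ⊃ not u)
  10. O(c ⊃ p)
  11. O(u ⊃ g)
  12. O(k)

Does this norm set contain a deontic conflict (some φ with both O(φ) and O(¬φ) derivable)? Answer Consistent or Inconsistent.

Premise 11 is O(u ⊃ g), but O(u) is not derivable from the premises, so it does not yield O(g).
So O(g) is not derivable, and the apparent clash with O(not g) does not arise.
A world satisfying every obligation exists (e.g. b=false, c=false, g=false, k=true, m=true, p=true, s=true, t=true, u=false, v=true, w=false); no atom is both obligatory and forbidden, so the set is consistent.

Consistent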